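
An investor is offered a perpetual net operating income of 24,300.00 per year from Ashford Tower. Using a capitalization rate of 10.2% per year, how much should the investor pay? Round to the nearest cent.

238235.29

Level perpetuity: PV = C / r = 24,300.00 / 0.102 = 238,235.29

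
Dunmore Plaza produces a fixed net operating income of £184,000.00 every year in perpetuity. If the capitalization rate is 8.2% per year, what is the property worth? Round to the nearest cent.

£2243902.44

Level perpetuity: PV = C / r = £184,000.00 / 0.082 = £2,243,902.44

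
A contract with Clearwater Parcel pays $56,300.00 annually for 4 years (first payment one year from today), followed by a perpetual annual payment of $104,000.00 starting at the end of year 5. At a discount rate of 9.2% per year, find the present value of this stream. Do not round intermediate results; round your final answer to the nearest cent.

$976576.11

PV of 4-year annuity: $56,300.00 × [1 − (1+0.092)^−4] / 0.092 = 181598.38947
Perpetuity value at year 4: $104,000.00 / 0.092 = 1130434.78261
PV of perpetuity: 1130434.78261 / (1+0.092)^4 = 794977.72213
Total PV = 181598.38947 + 794977.72213 = 976576.11160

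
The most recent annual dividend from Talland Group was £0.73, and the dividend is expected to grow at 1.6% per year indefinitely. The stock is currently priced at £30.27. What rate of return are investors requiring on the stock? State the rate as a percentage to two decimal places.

4.05%

D₁ = £0.73 × 1.016 = £0.7417
P = D₁/(r − g) ⇒ r = D₁/P + g = £0.7417/£30.27 + 0.016 = 0.024502 + 0.016 = 0.040502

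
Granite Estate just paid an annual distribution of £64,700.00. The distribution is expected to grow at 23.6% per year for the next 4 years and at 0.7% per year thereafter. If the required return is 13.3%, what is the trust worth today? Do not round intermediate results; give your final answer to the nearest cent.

£1055560.67

D_1 = 79969.20000
D_2 = 98841.93120
D_3 = 122168.62696
D_4 = 151000.42293
Terminal value at year 4: TV = D_4×(1+g_2)/(r−g_2) = 152057.42589/0.126 = 1206804.96736
P_0 = D_1/(1+r)^1 + D_2/(1+r)^2 + D_3/(1+r)^3 + D_4/(1+r)^4 + TV/(1+r)^4
    = 70581.81818 + 76998.34711 + 83998.19684 + 91634.39656 + 732347.91535 = 1055560.67404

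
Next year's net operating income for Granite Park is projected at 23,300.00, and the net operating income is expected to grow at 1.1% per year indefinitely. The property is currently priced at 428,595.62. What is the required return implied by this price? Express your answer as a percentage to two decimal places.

6.54%

P = D₁/(r − g) ⇒ r = D₁/P + g = 23,300.0000/428,595.62 + 0.011 = 0.054364 + 0.011 = 0.065364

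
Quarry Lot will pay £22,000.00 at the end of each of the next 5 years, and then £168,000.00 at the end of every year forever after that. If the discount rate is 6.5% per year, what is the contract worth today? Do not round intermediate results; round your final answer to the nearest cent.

PV of 5-year annuity: £22,000.00 × [1 − (1+0.065)^−5] / 0.065 = 91424.94764
Perpetuity value at year 5: £168,000.00 / 0.065 = 2584615.38462
PV of perpetuity: 2584615.38462 / (1+0.065)^5 = 1886461.23901
Total PV = 91424.94764 + 1886461.23901 = 1977886.18665

£1977886.19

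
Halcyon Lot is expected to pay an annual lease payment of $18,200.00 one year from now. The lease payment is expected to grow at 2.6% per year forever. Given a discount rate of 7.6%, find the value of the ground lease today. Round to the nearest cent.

$364000.00

Growing perpetuity: P = D₁ / (r − g) = $18,200.0000 / (0.076 − 0.026) = $364,000.00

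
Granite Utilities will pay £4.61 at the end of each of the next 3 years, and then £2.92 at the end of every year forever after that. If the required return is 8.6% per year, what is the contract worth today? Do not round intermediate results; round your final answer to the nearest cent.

£38.26

PV of 3-year annuity: £4.61 × [1 − (1+0.086)^−3] / 0.086 = 11.75296
Perpetuity value at year 3: £2.92 / 0.086 = 33.95349
PV of perpetuity: 33.95349 / (1+0.086)^3 = 26.50910
Total PV = 11.75296 + 26.50910 = 38.26206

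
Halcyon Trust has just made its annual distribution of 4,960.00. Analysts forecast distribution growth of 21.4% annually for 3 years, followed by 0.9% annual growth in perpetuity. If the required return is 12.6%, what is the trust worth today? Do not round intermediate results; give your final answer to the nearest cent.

70937.16

D_1 = 6021.44000
D_2 = 7310.02816
D_3 = 8874.37419
Terminal value at year 3: TV = D_3×(1+g_2)/(r−g_2) = 8954.24355/0.117 = 76531.99619
P_0 = D_1/(1+r)^1 + D_2/(1+r)^2 + D_3/(1+r)^3 + TV/(1+r)^3
    = 5347.63766 + 5765.57026 + 6216.16545 + 53607.78580 = 70937.15917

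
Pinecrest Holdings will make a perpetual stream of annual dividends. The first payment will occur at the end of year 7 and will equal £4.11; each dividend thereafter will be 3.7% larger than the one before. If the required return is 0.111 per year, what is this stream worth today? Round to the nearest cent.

£29.53

Value at end of year 6: C₁ / (r − g) = £4.11 / (0.111 − 0.037) = £55.5405
Discount to today: PV = £55.5405 / (1 + 0.111)^6 = £55.5405 / 1.880548 = £29.53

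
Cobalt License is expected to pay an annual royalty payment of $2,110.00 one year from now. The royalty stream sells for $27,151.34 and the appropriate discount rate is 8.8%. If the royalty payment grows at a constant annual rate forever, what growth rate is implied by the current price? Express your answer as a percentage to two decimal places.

P = D₁/(r−g) ⇒ g = r − D₁/P = 0.088 − $2,110.00/$27,151.34 = 0.010287

1.03%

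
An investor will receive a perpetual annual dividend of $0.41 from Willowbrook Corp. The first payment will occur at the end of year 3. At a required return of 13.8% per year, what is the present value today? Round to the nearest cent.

Value at end of year 2: C / r = $0.41 / 0.138 = $2.9710
Discount to today: PV = $2.9710 / (1 + 0.138)^2 = $2.9710 / 1.295044 = $2.29

$2.29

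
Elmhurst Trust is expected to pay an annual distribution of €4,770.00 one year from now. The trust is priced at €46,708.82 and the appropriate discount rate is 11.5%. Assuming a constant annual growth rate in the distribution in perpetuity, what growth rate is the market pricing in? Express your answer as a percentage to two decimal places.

1.29%

P = D₁/(r−g) ⇒ g = r − D₁/P = 0.115 − €4,770.00/€46,708.82 = 0.012878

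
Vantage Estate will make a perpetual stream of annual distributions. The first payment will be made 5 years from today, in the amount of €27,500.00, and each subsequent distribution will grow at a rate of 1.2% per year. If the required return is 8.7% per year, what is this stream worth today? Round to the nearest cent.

€262635.39

Value at end of year 4: C₁ / (r − g) = €27,500.00 / (0.087 − 0.012) = €366,666.6667
Discount to today: PV = €366,666.6667 / (1 + 0.087)^4 = €366,666.6667 / 1.396105 = €262,635.39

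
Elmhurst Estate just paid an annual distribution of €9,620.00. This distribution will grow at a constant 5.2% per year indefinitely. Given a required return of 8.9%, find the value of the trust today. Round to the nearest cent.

€273520.00

D₁ = D₀ × (1 + g) = €9,620.00 × 1.052 = €10,120.2400
Growing perpetuity: P = D₁ / (r − g) = €10,120.2400 / (0.089 − 0.052) = €273,520.00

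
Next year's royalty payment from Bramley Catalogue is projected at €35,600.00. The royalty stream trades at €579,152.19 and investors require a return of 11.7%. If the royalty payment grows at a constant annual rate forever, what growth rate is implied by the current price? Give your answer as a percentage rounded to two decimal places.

P = D₁/(r−g) ⇒ g = r − D₁/P = 0.117 − €35,600.00/€579,152.19 = 0.055531

5.55%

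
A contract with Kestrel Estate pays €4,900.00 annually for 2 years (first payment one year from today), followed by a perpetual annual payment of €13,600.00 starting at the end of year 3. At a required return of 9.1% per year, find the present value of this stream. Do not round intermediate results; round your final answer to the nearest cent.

€134167.02

PV of 2-year annuity: €4,900.00 × [1 − (1+0.091)^−2] / 0.091 = 8607.96736
Perpetuity value at year 2: €13,600.00 / 0.091 = 149450.54945
PV of perpetuity: 149450.54945 / (1+0.091)^2 = 125559.04820
Total PV = 8607.96736 + 125559.04820 = 134167.01556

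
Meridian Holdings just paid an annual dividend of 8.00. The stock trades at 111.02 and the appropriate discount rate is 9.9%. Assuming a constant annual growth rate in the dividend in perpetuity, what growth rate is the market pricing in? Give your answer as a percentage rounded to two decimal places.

P = D₀(1+g)/(r−g) ⇒ P(r−g) = D₀(1+g) ⇒ g(P+D₀) = P·r − D₀
g = (P·r − D₀)/(P + D₀) = (111.02×0.099 − 8.00) / (111.02 + 8.00) = 0.025130

2.51%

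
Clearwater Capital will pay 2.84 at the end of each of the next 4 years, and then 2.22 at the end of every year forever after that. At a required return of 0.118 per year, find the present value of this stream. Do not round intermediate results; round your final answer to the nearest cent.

PV of 4-year annuity: 2.84 × [1 − (1+0.118)^−4] / 0.118 = 8.66253
Perpetuity value at year 4: 2.22 / 0.118 = 18.81356
PV of perpetuity: 18.81356 / (1+0.118)^4 = 12.04214
Total PV = 8.66253 + 12.04214 = 20.70468

20.70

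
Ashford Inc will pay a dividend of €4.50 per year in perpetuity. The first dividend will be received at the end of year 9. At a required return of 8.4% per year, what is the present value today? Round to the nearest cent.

€28.10

Value at end of year 8: C / r = €4.50 / 0.084 = €53.5714
Discount to today: PV = €53.5714 / (1 + 0.084)^8 = €53.5714 / 1.906489 = €28.10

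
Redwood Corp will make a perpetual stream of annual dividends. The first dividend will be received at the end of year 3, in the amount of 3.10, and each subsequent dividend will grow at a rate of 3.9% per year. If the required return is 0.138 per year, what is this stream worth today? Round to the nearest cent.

Value at end of year 2: C₁ / (r − g) = 3.10 / (0.138 − 0.039) = 31.3131
Discount to today: PV = 31.3131 / (1 + 0.138)^2 = 31.3131 / 1.295044 = 24.18

24.18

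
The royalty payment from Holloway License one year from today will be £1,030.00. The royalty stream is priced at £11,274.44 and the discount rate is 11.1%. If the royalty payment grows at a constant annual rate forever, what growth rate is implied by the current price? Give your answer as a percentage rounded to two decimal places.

1.96%

P = D₁/(r−g) ⇒ g = r − D₁/P = 0.111 − £1,030.00/£11,274.44 = 0.019643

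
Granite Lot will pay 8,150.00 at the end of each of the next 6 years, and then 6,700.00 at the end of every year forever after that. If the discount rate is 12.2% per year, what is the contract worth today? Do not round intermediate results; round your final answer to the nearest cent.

60845.96

PV of 6-year annuity: 8,150.00 × [1 − (1+0.122)^−6] / 0.122 = 33319.02400
Perpetuity value at year 6: 6,700.00 / 0.122 = 54918.03279
PV of perpetuity: 54918.03279 / (1+0.122)^6 = 27526.93330
Total PV = 33319.02400 + 27526.93330 = 60845.95730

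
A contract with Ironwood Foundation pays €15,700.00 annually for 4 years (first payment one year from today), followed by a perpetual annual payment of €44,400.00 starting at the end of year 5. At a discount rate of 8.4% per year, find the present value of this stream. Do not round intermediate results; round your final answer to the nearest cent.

€434353.64

PV of 4-year annuity: €15,700.00 × [1 − (1+0.084)^−4] / 0.084 = 51540.74374
Perpetuity value at year 4: €44,400.00 / 0.084 = 528571.42857
PV of perpetuity: 528571.42857 / (1+0.084)^4 = 382812.89213
Total PV = 51540.74374 + 382812.89213 = 434353.63587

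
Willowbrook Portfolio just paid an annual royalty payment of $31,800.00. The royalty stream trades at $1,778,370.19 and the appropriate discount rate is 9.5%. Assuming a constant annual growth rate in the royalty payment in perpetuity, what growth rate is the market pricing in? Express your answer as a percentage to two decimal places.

P = D₀(1+g)/(r−g) ⇒ P(r−g) = D₀(1+g) ⇒ g(P+D₀) = P·r − D₀
g = (P·r − D₀)/(P + D₀) = ($1,778,370.19×0.095 − $31,800.00) / ($1,778,370.19 + $31,800.00) = 0.075764

7.58%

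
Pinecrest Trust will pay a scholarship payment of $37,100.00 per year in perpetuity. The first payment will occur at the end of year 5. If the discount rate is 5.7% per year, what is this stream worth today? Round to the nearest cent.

Value at end of year 4: C / r = $37,100.00 / 0.057 = $650,877.1930
Discount to today: PV = $650,877.1930 / (1 + 0.057)^4 = $650,877.1930 / 1.248245 = $521,433.71

$521433.71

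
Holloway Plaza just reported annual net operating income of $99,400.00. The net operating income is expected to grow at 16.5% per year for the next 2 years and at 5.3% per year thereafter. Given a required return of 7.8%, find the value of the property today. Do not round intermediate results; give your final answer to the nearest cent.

D_1 = 115801.00000
D_2 = 134908.16500
Terminal value at year 2: TV = D_2×(1+g_2)/(r−g_2) = 142058.29774/0.025 = 5682331.90980
P_0 = D_1/(1+r)^1 + D_2/(1+r)^2 + TV/(1+r)^2
    = 107422.07792 + 116091.57772 + 4889777.25345 = 5113290.90909

$5113290.91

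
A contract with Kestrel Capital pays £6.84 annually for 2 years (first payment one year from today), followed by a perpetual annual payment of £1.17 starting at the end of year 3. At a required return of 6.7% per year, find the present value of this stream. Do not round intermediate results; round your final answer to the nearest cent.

£27.76

PV of 2-year annuity: £6.84 × [1 − (1+0.067)^−2] / 0.067 = 12.41846
Perpetuity value at year 2: £1.17 / 0.067 = 17.46269
PV of perpetuity: 17.46269 / (1+0.067)^2 = 15.33848
Total PV = 12.41846 + 15.33848 = 27.75694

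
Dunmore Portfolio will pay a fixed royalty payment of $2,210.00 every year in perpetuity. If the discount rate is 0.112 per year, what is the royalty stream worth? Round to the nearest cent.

$19732.14

Level perpetuity: PV = C / r = $2,210.00 / 0.112 = $19,732.14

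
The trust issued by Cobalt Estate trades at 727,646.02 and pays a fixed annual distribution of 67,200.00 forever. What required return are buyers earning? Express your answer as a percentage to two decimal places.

P = C/r ⇒ r = C/P = 67,200.00/727,646.02 = 0.092353

9.24%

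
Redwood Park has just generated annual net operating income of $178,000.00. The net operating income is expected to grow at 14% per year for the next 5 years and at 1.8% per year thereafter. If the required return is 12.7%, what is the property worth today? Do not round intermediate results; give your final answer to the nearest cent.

D_1 = 202920.00000
D_2 = 231328.80000
D_3 = 263714.83200
D_4 = 300634.90848
D_5 = 342723.79567
Terminal value at year 5: TV = D_5×(1+g_2)/(r−g_2) = 348892.82399/0.109 = 3200851.59623
P_0 = D_1/(1+r)^1 + D_2/(1+r)^2 + D_3/(1+r)^3 + D_4/(1+r)^4 + D_5/(1+r)^5 + TV/(1+r)^5
    = 180053.23869 + 182130.16158 + 184231.04188 + 186356.15594 + 188505.78330 + 1760540.25134 = 2681816.63273

$2681816.63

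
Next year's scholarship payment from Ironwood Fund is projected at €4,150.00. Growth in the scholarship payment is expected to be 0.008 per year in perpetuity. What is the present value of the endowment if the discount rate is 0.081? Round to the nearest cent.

€56849.32

Growing perpetuity: P = D₁ / (r − g) = €4,150.0000 / (0.081 − 0.008) = €56,849.32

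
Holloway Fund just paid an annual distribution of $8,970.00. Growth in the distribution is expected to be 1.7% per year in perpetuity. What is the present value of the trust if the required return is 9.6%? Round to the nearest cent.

$115474.56

D₁ = D₀ × (1 + g) = $8,970.00 × 1.017 = $9,122.4900
Growing perpetuity: P = D₁ / (r − g) = $9,122.4900 / (0.096 − 0.017) = $115,474.56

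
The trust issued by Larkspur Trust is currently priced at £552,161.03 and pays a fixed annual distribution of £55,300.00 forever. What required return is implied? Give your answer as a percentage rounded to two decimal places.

10.02%

P = C/r ⇒ r = C/P = £55,300.00/£552,161.03 = 0.100152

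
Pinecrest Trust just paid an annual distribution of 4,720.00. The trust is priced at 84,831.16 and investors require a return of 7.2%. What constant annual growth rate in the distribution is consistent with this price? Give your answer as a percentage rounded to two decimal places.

P = D₀(1+g)/(r−g) ⇒ P(r−g) = D₀(1+g) ⇒ g(P+D₀) = P·r − D₀
g = (P·r − D₀)/(P + D₀) = (84,831.16×0.072 − 4,720.00) / (84,831.16 + 4,720.00) = 0.015498

1.55%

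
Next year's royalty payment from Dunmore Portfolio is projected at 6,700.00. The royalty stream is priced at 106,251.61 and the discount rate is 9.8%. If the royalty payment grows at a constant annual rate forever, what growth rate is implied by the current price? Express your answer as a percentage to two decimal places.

3.49%

P = D₁/(r−g) ⇒ g = r − D₁/P = 0.098 − 6,700.00/106,251.61 = 0.034942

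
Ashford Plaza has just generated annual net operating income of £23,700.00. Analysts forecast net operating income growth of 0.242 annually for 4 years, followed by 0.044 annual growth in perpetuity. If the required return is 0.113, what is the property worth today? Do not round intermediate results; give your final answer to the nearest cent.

D_1 = 29435.40000
D_2 = 36558.76680
D_3 = 45405.98837
D_4 = 56394.23755
Terminal value at year 4: TV = D_4×(1+g_2)/(r−g_2) = 58875.58400/0.069 = 853269.33337
P_0 = D_1/(1+r)^1 + D_2/(1+r)^2 + D_3/(1+r)^3 + D_4/(1+r)^4 + TV/(1+r)^4
    = 26446.90027 + 29512.17442 + 32932.72294 + 36749.72318 + 556039.28980 = 681680.81061

£681680.81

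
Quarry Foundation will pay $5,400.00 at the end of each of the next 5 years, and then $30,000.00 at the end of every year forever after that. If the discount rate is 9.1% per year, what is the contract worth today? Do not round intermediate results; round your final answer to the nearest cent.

$234232.67

PV of 5-year annuity: $5,400.00 × [1 − (1+0.091)^−5] / 0.091 = 20949.73095
Perpetuity value at year 5: $30,000.00 / 0.091 = 329670.32967
PV of perpetuity: 329670.32967 / (1+0.091)^5 = 213282.93549
Total PV = 20949.73095 + 213282.93549 = 234232.66644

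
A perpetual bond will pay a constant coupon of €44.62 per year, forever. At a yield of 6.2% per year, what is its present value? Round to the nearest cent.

Level perpetuity: PV = C / r = €44.62 / 0.062 = €719.68

€719.68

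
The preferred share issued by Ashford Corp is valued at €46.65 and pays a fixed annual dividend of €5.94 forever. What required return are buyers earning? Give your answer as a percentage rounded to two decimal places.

12.73%

P = C/r ⇒ r = C/P = €5.94/€46.65 = 0.127331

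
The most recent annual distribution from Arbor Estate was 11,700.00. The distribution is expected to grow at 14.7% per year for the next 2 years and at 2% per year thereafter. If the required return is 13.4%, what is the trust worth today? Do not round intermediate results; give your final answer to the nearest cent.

D_1 = 13419.90000
D_2 = 15392.62530
Terminal value at year 2: TV = D_2×(1+g_2)/(r−g_2) = 15700.47781/0.114 = 137723.48953
P_0 = D_1/(1+r)^1 + D_2/(1+r)^2 + TV/(1+r)^2
    = 11834.12698 + 11969.79158 + 107098.13518 = 130902.05375

130902.05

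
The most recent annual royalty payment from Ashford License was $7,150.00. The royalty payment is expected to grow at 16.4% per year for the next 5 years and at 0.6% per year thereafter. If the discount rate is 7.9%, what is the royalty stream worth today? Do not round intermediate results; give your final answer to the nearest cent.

D_1 = 8322.60000
D_2 = 9687.50640
D_3 = 11276.25745
D_4 = 13125.56367
D_5 = 15278.15611
Terminal value at year 5: TV = D_5×(1+g_2)/(r−g_2) = 15369.82505/0.073 = 210545.54863
P_0 = D_1/(1+r)^1 + D_2/(1+r)^2 + D_3/(1+r)^3 + D_4/(1+r)^4 + D_5/(1+r)^5 + TV/(1+r)^5
    = 7713.25301 + 8320.87721 + 8976.36800 + 9683.49615 + 10446.32949 + 143959.00642 = 189099.33028

$189099.33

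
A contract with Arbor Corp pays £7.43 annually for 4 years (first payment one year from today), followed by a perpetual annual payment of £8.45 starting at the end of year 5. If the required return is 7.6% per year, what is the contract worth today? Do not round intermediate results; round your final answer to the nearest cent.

£107.78

PV of 4-year annuity: £7.43 × [1 − (1+0.076)^−4] / 0.076 = 24.82981
Perpetuity value at year 4: £8.45 / 0.076 = 111.18421
PV of perpetuity: 111.18421 / (1+0.076)^4 = 82.94573
Total PV = 24.82981 + 82.94573 = 107.77554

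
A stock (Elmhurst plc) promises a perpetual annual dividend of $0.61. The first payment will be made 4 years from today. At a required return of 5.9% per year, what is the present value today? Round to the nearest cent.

$8.71

Value at end of year 3: C / r = $0.61 / 0.059 = $10.3390
Discount to today: PV = $10.3390 / (1 + 0.059)^3 = $10.3390 / 1.187648 = $8.71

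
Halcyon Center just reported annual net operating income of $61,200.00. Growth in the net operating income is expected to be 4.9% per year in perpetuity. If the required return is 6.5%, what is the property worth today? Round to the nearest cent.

$4012425.00

D₁ = D₀ × (1 + g) = $61,200.00 × 1.049 = $64,198.8000
Growing perpetuity: P = D₁ / (r − g) = $64,198.8000 / (0.065 − 0.049) = $4,012,425.00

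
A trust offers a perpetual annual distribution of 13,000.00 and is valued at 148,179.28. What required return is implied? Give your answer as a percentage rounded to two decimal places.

8.77%

P = C/r ⇒ r = C/P = 13,000.00/148,179.28 = 0.087732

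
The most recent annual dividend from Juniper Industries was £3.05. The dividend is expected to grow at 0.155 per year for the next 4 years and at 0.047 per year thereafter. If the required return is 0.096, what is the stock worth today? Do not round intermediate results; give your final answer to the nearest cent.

£94.31

D_1 = 3.52275
D_2 = 4.06878
D_3 = 4.69944
D_4 = 5.42785
Terminal value at year 4: TV = D_4×(1+g_2)/(r−g_2) = 5.68296/0.049 = 115.97874
P_0 = D_1/(1+r)^1 + D_2/(1+r)^2 + D_3/(1+r)^3 + D_4/(1+r)^4 + TV/(1+r)^4
    = 3.21419 + 3.38721 + 3.56956 + 3.76171 + 80.37781 = 94.31048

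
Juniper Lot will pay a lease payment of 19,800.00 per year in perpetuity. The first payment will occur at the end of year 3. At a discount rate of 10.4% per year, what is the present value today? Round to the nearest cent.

156204.56

Value at end of year 2: C / r = 19,800.00 / 0.104 = 190,384.6154
Discount to today: PV = 190,384.6154 / (1 + 0.104)^2 = 190,384.6154 / 1.218816 = 156,204.56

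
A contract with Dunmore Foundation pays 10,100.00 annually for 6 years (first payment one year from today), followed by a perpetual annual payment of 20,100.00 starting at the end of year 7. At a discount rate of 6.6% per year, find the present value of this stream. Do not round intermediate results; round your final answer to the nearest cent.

PV of 6-year annuity: 10,100.00 × [1 − (1+0.066)^−6] / 0.066 = 48742.33393
Perpetuity value at year 6: 20,100.00 / 0.066 = 304545.45455
PV of perpetuity: 304545.45455 / (1+0.066)^6 = 207543.38405
Total PV = 48742.33393 + 207543.38405 = 256285.71798

256285.72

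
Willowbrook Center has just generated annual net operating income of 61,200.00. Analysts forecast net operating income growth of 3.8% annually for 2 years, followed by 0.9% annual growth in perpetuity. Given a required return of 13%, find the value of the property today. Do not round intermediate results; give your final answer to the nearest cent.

538478.54

D_1 = 63525.60000
D_2 = 65939.57280
Terminal value at year 2: TV = D_2×(1+g_2)/(r−g_2) = 66533.02896/0.121 = 549859.74343
P_0 = D_1/(1+r)^1 + D_2/(1+r)^2 + TV/(1+r)^2
    = 56217.34513 + 51640.35774 + 430620.83439 = 538478.53726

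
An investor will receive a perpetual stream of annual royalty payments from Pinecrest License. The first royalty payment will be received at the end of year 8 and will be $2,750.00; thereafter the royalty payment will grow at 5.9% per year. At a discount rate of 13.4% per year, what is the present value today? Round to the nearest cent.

Value at end of year 7: C₁ / (r − g) = $2,750.00 / (0.134 − 0.059) = $36,666.6667
Discount to today: PV = $36,666.6667 / (1 + 0.134)^7 = $36,666.6667 / 2.411523 = $15,204.78

$15204.78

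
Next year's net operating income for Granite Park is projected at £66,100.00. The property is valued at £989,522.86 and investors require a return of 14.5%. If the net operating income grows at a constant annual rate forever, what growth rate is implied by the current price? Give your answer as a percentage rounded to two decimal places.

7.82%

P = D₁/(r−g) ⇒ g = r − D₁/P = 0.145 − £66,100.00/£989,522.86 = 0.078200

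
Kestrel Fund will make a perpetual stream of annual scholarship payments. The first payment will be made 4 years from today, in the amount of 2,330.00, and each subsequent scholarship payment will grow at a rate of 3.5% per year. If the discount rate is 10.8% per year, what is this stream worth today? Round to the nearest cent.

Value at end of year 3: C₁ / (r − g) = 2,330.00 / (0.108 − 0.035) = 31,917.8082
Discount to today: PV = 31,917.8082 / (1 + 0.108)^3 = 31,917.8082 / 1.360252 = 23,464.63

23464.63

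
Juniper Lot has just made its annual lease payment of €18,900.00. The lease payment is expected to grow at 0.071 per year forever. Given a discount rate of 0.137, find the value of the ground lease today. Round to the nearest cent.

€306695.45

D₁ = D₀ × (1 + g) = €18,900.00 × 1.071 = €20,241.9000
Growing perpetuity: P = D₁ / (r − g) = €20,241.9000 / (0.137 − 0.071) = €306,695.45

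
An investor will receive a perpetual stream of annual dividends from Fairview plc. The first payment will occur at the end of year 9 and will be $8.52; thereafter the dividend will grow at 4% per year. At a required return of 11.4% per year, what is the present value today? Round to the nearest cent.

Value at end of year 8: C₁ / (r − g) = $8.52 / (0.114 − 0.04) = $115.1351
Discount to today: PV = $115.1351 / (1 + 0.114)^8 = $115.1351 / 2.371819 = $48.54

$48.54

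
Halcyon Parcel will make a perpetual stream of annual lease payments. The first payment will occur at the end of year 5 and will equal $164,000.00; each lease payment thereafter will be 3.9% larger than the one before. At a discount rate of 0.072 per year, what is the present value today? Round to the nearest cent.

Value at end of year 4: C₁ / (r − g) = $164,000.00 / (0.072 − 0.039) = $4,969,696.9697
Discount to today: PV = $4,969,696.9697 / (1 + 0.072)^4 = $4,969,696.9697 / 1.320624 = $3,763,143.39

$3763143.39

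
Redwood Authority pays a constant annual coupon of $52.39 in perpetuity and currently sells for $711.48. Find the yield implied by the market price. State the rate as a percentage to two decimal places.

P = C/r ⇒ r = C/P = $52.39/$711.48 = 0.073635

7.36%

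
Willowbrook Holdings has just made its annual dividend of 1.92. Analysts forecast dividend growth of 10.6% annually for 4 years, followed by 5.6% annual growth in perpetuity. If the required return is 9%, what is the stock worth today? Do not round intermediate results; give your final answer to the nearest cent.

71.18

D_1 = 2.12352
D_2 = 2.34861
D_3 = 2.59757
D_4 = 2.87291
Terminal value at year 4: TV = D_4×(1+g_2)/(r−g_2) = 3.03379/0.034 = 89.22915
P_0 = D_1/(1+r)^1 + D_2/(1+r)^2 + D_3/(1+r)^3 + D_4/(1+r)^4 + TV/(1+r)^4
    = 1.94818 + 1.97678 + 2.00580 + 2.03524 + 63.21218 = 71.17818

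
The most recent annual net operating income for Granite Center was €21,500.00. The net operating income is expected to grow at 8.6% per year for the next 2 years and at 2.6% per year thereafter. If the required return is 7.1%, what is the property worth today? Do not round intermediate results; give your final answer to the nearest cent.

D_1 = 23349.00000
D_2 = 25357.01400
Terminal value at year 2: TV = D_2×(1+g_2)/(r−g_2) = 26016.29636/0.045 = 578139.91920
P_0 = D_1/(1+r)^1 + D_2/(1+r)^2 + TV/(1+r)^2
    = 21801.12045 + 22106.45827 + 504027.24855 = 547934.82726

€547934.83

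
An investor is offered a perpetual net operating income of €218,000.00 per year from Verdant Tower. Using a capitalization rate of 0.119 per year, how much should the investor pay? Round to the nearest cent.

€1831932.77

Level perpetuity: PV = C / r = €218,000.00 / 0.119 = €1,831,932.77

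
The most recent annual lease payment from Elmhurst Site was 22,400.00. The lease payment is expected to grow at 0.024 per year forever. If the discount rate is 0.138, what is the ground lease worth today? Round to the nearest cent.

201207.02

D₁ = D₀ × (1 + g) = 22,400.00 × 1.024 = 22,937.6000
Growing perpetuity: P = D₁ / (r − g) = 22,937.6000 / (0.138 − 0.024) = 201,207.02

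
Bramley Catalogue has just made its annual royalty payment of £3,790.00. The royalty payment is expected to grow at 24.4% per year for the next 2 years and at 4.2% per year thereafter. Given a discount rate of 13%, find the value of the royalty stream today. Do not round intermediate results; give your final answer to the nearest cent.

£63154.27

D_1 = 4714.76000
D_2 = 5865.16144
Terminal value at year 2: TV = D_2×(1+g_2)/(r−g_2) = 6111.49822/0.088 = 69448.84341
P_0 = D_1/(1+r)^1 + D_2/(1+r)^2 + TV/(1+r)^2
    = 4172.35398 + 4593.28173 + 54388.63138 = 63154.26710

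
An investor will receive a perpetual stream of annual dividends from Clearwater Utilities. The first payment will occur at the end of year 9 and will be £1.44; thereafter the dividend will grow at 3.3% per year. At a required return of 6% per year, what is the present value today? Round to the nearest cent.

Value at end of year 8: C₁ / (r − g) = £1.44 / (0.06 − 0.033) = £53.3333
Discount to today: PV = £53.3333 / (1 + 0.06)^8 = £53.3333 / 1.593848 = £33.46

£33.46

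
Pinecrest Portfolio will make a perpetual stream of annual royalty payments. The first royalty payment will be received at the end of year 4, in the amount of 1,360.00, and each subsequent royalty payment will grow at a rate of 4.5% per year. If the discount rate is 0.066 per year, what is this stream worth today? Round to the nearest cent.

Value at end of year 3: C₁ / (r − g) = 1,360.00 / (0.066 − 0.045) = 64,761.9048
Discount to today: PV = 64,761.9048 / (1 + 0.066)^3 = 64,761.9048 / 1.211355 = 53,462.34

53462.34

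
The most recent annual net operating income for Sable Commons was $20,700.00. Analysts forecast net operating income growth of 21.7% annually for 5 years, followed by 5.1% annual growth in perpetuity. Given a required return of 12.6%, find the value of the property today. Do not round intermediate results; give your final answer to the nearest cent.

D_1 = 25191.90000
D_2 = 30658.54230
D_3 = 37311.44598
D_4 = 45408.02976
D_5 = 55261.57221
Terminal value at year 5: TV = D_5×(1+g_2)/(r−g_2) = 58079.91240/0.075 = 774398.83196
P_0 = D_1/(1+r)^1 + D_2/(1+r)^2 + D_3/(1+r)^3 + D_4/(1+r)^4 + D_5/(1+r)^5 + TV/(1+r)^5
    = 22372.91297 + 24181.02583 + 26135.26504 + 28247.44010 + 30530.31492 + 427831.47971 = 559298.43855

$559298.44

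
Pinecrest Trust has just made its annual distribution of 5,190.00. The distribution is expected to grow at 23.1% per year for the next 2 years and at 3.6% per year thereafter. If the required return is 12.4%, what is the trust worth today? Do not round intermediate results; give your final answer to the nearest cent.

D_1 = 6388.89000
D_2 = 7864.72359
Terminal value at year 2: TV = D_2×(1+g_2)/(r−g_2) = 8147.85364/0.088 = 92589.24590
P_0 = D_1/(1+r)^1 + D_2/(1+r)^2 + TV/(1+r)^2
    = 5684.06584 + 6225.16463 + 73287.16542 = 85196.39589

85196.40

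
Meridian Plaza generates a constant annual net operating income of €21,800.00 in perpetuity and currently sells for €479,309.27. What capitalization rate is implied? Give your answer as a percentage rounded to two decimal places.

P = C/r ⇒ r = C/P = €21,800.00/€479,309.27 = 0.045482

4.55%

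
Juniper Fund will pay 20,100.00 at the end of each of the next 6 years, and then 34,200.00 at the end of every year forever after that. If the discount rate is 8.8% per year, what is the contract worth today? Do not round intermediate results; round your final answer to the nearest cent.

PV of 6-year annuity: 20,100.00 × [1 − (1+0.088)^−6] / 0.088 = 90707.16540
Perpetuity value at year 6: 34,200.00 / 0.088 = 388636.36364
PV of perpetuity: 388636.36364 / (1+0.088)^6 = 234298.79862
Total PV = 90707.16540 + 234298.79862 = 325005.96402

325005.96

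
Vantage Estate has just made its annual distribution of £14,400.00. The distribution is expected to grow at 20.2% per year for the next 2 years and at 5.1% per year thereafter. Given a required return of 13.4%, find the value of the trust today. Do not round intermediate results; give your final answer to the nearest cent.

D_1 = 17308.80000
D_2 = 20805.17760
Terminal value at year 2: TV = D_2×(1+g_2)/(r−g_2) = 21866.24166/0.083 = 263448.69467
P_0 = D_1/(1+r)^1 + D_2/(1+r)^2 + TV/(1+r)^2
    = 15263.49206 + 16178.76319 + 204866.02549 = 236308.28074

£236308.28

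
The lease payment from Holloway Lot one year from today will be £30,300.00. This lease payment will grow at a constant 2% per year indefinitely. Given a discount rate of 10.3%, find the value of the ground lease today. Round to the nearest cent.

Growing perpetuity: P = D₁ / (r − g) = £30,300.0000 / (0.103 − 0.02) = £365,060.24

£365060.24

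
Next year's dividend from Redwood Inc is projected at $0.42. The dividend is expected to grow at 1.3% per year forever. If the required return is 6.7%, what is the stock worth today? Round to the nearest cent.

Growing perpetuity: P = D₁ / (r − g) = $0.4200 / (0.067 − 0.013) = $7.78

$7.78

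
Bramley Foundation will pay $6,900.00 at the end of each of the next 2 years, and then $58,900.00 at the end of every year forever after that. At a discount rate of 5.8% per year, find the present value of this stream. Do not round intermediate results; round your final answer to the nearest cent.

$919912.95

PV of 2-year annuity: $6,900.00 × [1 − (1+0.058)^−2] / 0.058 = 12685.95381
Perpetuity value at year 2: $58,900.00 / 0.058 = 1015517.24138
PV of perpetuity: 1015517.24138 / (1+0.058)^2 = 907226.99799
Total PV = 12685.95381 + 907226.99799 = 919912.95180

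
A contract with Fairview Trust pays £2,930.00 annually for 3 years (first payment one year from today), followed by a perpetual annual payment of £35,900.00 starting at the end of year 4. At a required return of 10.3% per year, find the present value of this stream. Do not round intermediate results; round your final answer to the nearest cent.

PV of 3-year annuity: £2,930.00 × [1 − (1+0.103)^−3] / 0.103 = 7248.16408
Perpetuity value at year 3: £35,900.00 / 0.103 = 348543.68932
PV of perpetuity: 348543.68932 / (1+0.103)^3 = 259735.12596
Total PV = 7248.16408 + 259735.12596 = 266983.29004

£266983.29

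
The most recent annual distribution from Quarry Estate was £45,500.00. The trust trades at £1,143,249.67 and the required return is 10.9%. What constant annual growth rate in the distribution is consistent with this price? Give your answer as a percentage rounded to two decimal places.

P = D₀(1+g)/(r−g) ⇒ P(r−g) = D₀(1+g) ⇒ g(P+D₀) = P·r − D₀
g = (P·r − D₀)/(P + D₀) = (£1,143,249.67×0.109 − £45,500.00) / (£1,143,249.67 + £45,500.00) = 0.066552

6.66%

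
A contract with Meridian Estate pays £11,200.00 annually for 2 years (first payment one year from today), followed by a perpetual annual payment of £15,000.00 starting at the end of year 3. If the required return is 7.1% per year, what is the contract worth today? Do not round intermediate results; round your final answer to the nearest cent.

£204406.65

PV of 2-year annuity: £11,200.00 × [1 − (1+0.071)^−2] / 0.071 = 20221.77063
Perpetuity value at year 2: £15,000.00 / 0.071 = 211267.60563
PV of perpetuity: 211267.60563 / (1+0.071)^2 = 184184.87712
Total PV = 20221.77063 + 184184.87712 = 204406.64774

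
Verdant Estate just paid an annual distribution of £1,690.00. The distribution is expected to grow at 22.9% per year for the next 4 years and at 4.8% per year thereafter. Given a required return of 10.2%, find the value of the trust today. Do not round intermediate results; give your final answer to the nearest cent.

D_1 = 2077.01000
D_2 = 2552.64529
D_3 = 3137.20106
D_4 = 3855.62010
Terminal value at year 4: TV = D_4×(1+g_2)/(r−g_2) = 4040.68987/0.054 = 74827.59018
P_0 = D_1/(1+r)^1 + D_2/(1+r)^2 + D_3/(1+r)^3 + D_4/(1+r)^4 + TV/(1+r)^4
    = 1884.76407 + 2101.97372 + 2344.21570 + 2614.37486 + 50738.23796 = 59683.56629

£59683.57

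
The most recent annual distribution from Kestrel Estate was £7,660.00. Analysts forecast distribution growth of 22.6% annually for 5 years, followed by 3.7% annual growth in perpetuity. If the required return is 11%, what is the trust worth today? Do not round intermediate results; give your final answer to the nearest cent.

£230981.07

D_1 = 9391.16000
D_2 = 11513.56216
D_3 = 14115.62721
D_4 = 17305.75896
D_5 = 21216.86048
Terminal value at year 5: TV = D_5×(1+g_2)/(r−g_2) = 22001.88432/0.073 = 301395.67561
P_0 = D_1/(1+r)^1 + D_2/(1+r)^2 + D_3/(1+r)^3 + D_4/(1+r)^4 + D_5/(1+r)^5 + TV/(1+r)^5
    = 8460.50450 + 9344.66534 + 10321.22496 + 11399.83946 + 12591.17403 + 178863.66396 = 230981.07224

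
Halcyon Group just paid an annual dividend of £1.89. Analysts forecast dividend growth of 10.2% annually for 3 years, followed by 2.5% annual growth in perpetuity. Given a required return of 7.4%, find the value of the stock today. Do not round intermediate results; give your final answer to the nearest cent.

D_1 = 2.08278
D_2 = 2.29522
D_3 = 2.52934
Terminal value at year 3: TV = D_3×(1+g_2)/(r−g_2) = 2.59257/0.049 = 52.90959
P_0 = D_1/(1+r)^1 + D_2/(1+r)^2 + D_3/(1+r)^3 + TV/(1+r)^3
    = 1.93927 + 1.98983 + 2.04171 + 42.70921 = 48.68002

£48.68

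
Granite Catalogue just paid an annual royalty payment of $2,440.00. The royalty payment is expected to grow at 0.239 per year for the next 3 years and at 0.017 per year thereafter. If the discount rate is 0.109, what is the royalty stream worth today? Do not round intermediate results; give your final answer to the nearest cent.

D_1 = 3023.16000
D_2 = 3745.69524
D_3 = 4640.91640
Terminal value at year 3: TV = D_3×(1+g_2)/(r−g_2) = 4719.81198/0.092 = 51302.30414
P_0 = D_1/(1+r)^1 + D_2/(1+r)^2 + D_3/(1+r)^3 + TV/(1+r)^3
    = 2726.02344 + 3045.57534 + 3402.58597 + 37613.36883 = 46787.55358

$46787.55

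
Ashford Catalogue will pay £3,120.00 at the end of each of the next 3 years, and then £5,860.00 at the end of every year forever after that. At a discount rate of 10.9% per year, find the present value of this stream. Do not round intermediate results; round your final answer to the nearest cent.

£47054.03

PV of 3-year annuity: £3,120.00 × [1 − (1+0.109)^−3] / 0.109 = 7637.67011
Perpetuity value at year 3: £5,860.00 / 0.109 = 53761.46789
PV of perpetuity: 53761.46789 / (1+0.109)^3 = 39416.35672
Total PV = 7637.67011 + 39416.35672 = 47054.02683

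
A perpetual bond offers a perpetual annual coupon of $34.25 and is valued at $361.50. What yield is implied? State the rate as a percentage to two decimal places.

9.47%

P = C/r ⇒ r = C/P = $34.25/$361.50 = 0.094744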